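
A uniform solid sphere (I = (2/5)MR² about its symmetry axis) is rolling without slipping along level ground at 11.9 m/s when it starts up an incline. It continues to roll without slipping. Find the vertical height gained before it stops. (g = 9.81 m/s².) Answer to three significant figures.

h ≈ 10.1 m

The moment of inertia is (2/5)MR², giving k ≡ I/(MR²) = 0.4.
The rolling condition ω = v/R makes the rotational term ½I(v/R)² = ½kMv², so KE_total = ½(1+k)Mv² = (7/10)Mv².
At the top the kinetic energy is zero, so (7/10)Mv₀² = Mgh.
Thus h = (1+k)v₀²/(2g) = 1.4 × 11.9² / (2 × 9.81) ≈ 10.1 m.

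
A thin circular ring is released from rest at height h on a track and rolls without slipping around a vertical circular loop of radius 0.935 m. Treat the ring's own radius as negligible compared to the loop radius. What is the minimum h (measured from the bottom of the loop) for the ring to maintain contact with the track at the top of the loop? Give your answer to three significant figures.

h_min ≈ 2.81 m

Here I = MR², so the shape factor k = I/(MR²) = 1.
At the top of the loop, the minimum-contact condition is Mg = Mv_top²/r, so v_top² = gr.
With ω = v/R, the kinetic energy at speed v is ½(1+k)Mv² = Mv².
Energy conservation from release (height h) to the top (height 2r): Mgh = Mg(2r) + M·gr.
Thus h_min = 2r + (1+k)r/2 = r(2 + 2/2) = 0.935 × 3 ≈ 2.81 m.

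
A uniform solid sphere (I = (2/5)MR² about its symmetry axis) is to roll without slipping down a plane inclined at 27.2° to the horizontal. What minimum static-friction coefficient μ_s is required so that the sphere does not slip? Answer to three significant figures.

With I = (2/5)MR², the ratio k = I/(MR²) is 0.4.
Translational: Mg sinθ − f = Ma. Rotational about the CM: fR = Iα = kMRa, so f = kMa.
These give a = g sinθ/(1+k) and the required friction f = kMg sinθ/(1+k).
The normal force is N = Mg cosθ, so μ_min = f/N = k tanθ/(1+k).
μ_min = 0.4 × tan27.2° / 1.4 ≈ 0.147.

μ_min ≈ 0.147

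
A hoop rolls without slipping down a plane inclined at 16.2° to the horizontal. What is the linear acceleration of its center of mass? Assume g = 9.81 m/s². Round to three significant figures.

Here I = MR², so the shape factor k = I/(MR²) = 1.
Newton's second law down the slope: Mg sinθ − f = Ma. The torque equation fR = Iα (with α = a/R) gives f = kMa.
Eliminating f: Mg sinθ = (1+k)Ma, so a = g sinθ/(1+k) = 9.81 × sin16.2° / 2 ≈ 1.37 m/s².

a ≈ 1.37 m/s²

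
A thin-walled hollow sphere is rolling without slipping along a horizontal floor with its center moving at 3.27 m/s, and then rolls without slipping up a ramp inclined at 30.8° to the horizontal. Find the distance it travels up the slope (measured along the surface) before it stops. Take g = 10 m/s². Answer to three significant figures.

Here I = (2/3)MR², so the shape factor k = I/(MR²) = 2/3.
Since it rolls without slipping, ω = v/R and KE = ½Mv² + ½Iω² = ½(1+k)Mv² = (5/6)Mv².
Setting this equal to Mgh gives the vertical rise h = (1+k)v₀²/(2g) = 1.667×3.27²/(2×10) = 0.8911 m.
Along the incline, d = h/sinθ = 0.8911/sin30.8° ≈ 1.74 m.

d ≈ 1.74 m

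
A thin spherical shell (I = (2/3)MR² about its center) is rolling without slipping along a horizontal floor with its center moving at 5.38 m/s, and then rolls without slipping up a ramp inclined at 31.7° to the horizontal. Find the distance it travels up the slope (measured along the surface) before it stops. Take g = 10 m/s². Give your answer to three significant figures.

Here I = (2/3)MR², so the shape factor k = I/(MR²) = 2/3.
Rolling without slipping gives ω = v/R, so the total kinetic energy is ½Mv² + ½Iω² = ½(1+k)Mv² = (5/6)Mv².
Setting this equal to Mgh gives the vertical rise h = (1+k)v₀²/(2g) = 1.667×5.38²/(2×10) = 2.412 m.
The distance along the slope is d = h/sinθ = 2.412/sin31.7° ≈ 4.59 m.

d ≈ 4.59 m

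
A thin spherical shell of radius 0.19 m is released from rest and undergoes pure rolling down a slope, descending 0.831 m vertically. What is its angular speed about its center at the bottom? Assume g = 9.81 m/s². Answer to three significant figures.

For this body I = (2/3)MR², i.e. k = I/(MR²) = 2/3.
The rolling condition ω = v/R makes the rotational term ½I(v/R)² = ½kMv², so KE_total = ½(1+k)Mv² = (5/6)Mv².
Energy conservation Mgh = ½(1+k)Mv² gives v = √(2gh/(1+k)) = √(2 × 9.81 × 0.831 / 1.667) = 3.128 m/s.
Then ω = v/R = 3.128 / 0.19 ≈ 16.5 rad/s.

ω ≈ 16.5 rad/s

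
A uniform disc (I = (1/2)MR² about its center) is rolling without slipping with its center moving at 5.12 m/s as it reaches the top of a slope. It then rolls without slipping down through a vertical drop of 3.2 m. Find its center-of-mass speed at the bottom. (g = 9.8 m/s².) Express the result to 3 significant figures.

Here I = (1/2)MR², so the shape factor k = I/(MR²) = 0.5.
Rolling without slipping gives ω = v/R, so the total kinetic energy is ½Mv² + ½Iω² = ½(1+k)Mv² = (3/4)Mv².
Conserving energy between top and bottom: (3/4)Mv² = (3/4)Mv₀² + Mgh, hence v² = v₀² + 2gh/(1+k).
v = √(5.12² + 2×9.8×3.2/1.5) = √68.03 ≈ 8.25 m/s.

v ≈ 8.25 m/s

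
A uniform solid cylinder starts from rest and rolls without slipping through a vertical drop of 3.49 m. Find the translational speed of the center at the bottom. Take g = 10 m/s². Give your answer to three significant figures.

With I = (1/2)MR², the ratio k = I/(MR²) is 0.5.
Since it rolls without slipping, ω = v/R and KE = ½Mv² + ½Iω² = ½(1+k)Mv² = (3/4)Mv².
Energy conservation: Mgh = (3/4)Mv², so v = √(2gh/(1+k)) = √(2 × 10 × 3.49 / 1.5) ≈ 6.82 m/s.

v ≈ 6.82 m/s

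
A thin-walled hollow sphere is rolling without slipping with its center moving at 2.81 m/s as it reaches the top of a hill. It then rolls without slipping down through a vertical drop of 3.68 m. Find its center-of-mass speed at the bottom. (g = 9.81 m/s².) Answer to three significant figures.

Here I = (2/3)MR², so the shape factor k = I/(MR²) = 2/3.
Rolling without slipping gives ω = v/R, so the total kinetic energy is ½Mv² + ½Iω² = ½(1+k)Mv² = (5/6)Mv².
Conserving energy between top and bottom: (5/6)Mv² = (5/6)Mv₀² + Mgh, hence v² = v₀² + 2gh/(1+k).
v = √(2.81² + 2×9.81×3.68/1.667) = √51.22 ≈ 7.16 m/s.

v ≈ 7.16 m/s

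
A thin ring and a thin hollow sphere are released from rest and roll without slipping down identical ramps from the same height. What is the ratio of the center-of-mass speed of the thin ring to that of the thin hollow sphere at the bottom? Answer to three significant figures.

v_ratio ≈ 0.913

Each satisfies Mgh = ½(1+k)Mv² with k = I/(MR²), so v ∝ 1/√(1+k).
For the thin ring k = 1; for the thin hollow sphere k = 2/3.
v₁/v₂ = √((1+k₂)/(1+k₁)) = √(1.667/2) ≈ 0.913.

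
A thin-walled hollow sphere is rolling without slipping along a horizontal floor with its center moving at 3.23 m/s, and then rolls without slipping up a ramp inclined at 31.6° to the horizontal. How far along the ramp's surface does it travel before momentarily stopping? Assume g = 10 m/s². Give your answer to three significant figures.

The moment of inertia is (2/3)MR², giving k ≡ I/(MR²) = 2/3.
Rolling without slipping gives ω = v/R, so the total kinetic energy is ½Mv² + ½Iω² = ½(1+k)Mv² = (5/6)Mv².
Setting this equal to Mgh gives the vertical rise h = (1+k)v₀²/(2g) = 1.667×3.23²/(2×10) = 0.8694 m.
The distance along the slope is d = h/sinθ = 0.8694/sin31.6° ≈ 1.66 m.

d ≈ 1.66 m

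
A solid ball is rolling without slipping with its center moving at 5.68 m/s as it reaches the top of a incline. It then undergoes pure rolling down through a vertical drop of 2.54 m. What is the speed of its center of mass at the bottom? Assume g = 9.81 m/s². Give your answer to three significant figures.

v ≈ 8.24 m/s

The moment of inertia is (2/5)MR², giving k ≡ I/(MR²) = 0.4.
The rolling condition ω = v/R makes the rotational term ½I(v/R)² = ½kMv², so KE_total = ½(1+k)Mv² = (7/10)Mv².
Energy conservation: (7/10)Mv₀² + Mgh = (7/10)Mv², so v² = v₀² + 2gh/(1+k).
v = √(5.68² + 2×9.81×2.54/1.4) = √67.86 ≈ 8.24 m/s.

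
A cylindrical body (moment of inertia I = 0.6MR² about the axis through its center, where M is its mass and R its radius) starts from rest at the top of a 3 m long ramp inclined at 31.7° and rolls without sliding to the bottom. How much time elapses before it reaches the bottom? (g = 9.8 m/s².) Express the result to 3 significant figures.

t ≈ 1.37 s

Here I = 0.6MR², so the shape factor k = I/(MR²) = 0.6.
Along the incline Mg sinθ − f = Ma, and torque about the center fR = Iα = kMR²(a/R) gives f = kMa.
Hence a = g sinθ/(1+k) = 9.8×sin31.7°/1.6 = 3.219 m/s².
With constant a from rest, t = √(2L/a) = √(2·3/3.219) ≈ 1.37 s.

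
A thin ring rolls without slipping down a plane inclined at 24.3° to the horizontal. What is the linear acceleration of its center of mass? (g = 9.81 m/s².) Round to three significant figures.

a ≈ 2.02 m/s²

The moment of inertia is MR², giving k ≡ I/(MR²) = 1.
Newton's second law down the slope: Mg sinθ − f = Ma. The torque equation fR = Iα (with α = a/R) gives f = kMa.
Eliminating f: Mg sinθ = (1+k)Ma, so a = g sinθ/(1+k) = 9.81 × sin24.3° / 2 ≈ 2.02 m/s².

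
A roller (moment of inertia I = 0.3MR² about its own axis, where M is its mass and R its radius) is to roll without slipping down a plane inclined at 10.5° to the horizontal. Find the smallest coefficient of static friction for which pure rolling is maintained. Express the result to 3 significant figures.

For this body I = 0.3MR², i.e. k = I/(MR²) = 0.3.
Along the incline Mg sinθ − f = Ma, and torque about the center fR = Iα = kMR²(a/R) gives f = kMa.
These give a = g sinθ/(1+k) and the required friction f = kMg sinθ/(1+k).
With N = Mg cosθ, the no-slip condition f ≤ μN gives μ_min = f/N = k tanθ/(1+k).
μ_min = 0.3 × tan10.5° / 1.3 ≈ 0.0428.

μ_min ≈ 0.0428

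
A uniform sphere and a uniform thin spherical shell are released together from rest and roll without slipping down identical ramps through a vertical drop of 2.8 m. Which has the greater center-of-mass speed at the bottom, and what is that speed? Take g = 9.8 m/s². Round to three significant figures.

the uniform sphere, at v ≈ 6.26 m/s

For rolling without slipping, Mgh = ½(1+k)Mv² where k = I/(MR²), so v = √(2gh/(1+k)).
Uniform sphere: k = 0.4, giving v = √(2×9.8×2.8/1.4) = 6.261 m/s.
Uniform thin spherical shell: k = 2/3, giving v = √(2×9.8×2.8/1.667) = 5.738 m/s.
The smaller k wins: the uniform sphere, at ≈ 6.26 m/s.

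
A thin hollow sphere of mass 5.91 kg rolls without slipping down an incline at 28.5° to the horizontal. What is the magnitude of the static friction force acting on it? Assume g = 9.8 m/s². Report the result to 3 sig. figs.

With I = (2/3)MR², the ratio k = I/(MR²) is 2/3.
Newton's second law down the slope: Mg sinθ − f = Ma. The torque equation fR = Iα (with α = a/R) gives f = kMa.
Combining, a = g sinθ/(1+k) and f = kMa = kMg sinθ/(1+k).
f = (2/3) × 5.91 × 9.8 × sin28.5° / 1.667 ≈ 11.1 N.

f ≈ 11.1 N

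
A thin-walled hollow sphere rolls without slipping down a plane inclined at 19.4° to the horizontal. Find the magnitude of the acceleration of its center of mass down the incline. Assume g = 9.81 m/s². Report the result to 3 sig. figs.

a ≈ 1.96 m/s²

With I = (2/3)MR², the ratio k = I/(MR²) is 2/3.
Translational: Mg sinθ − f = Ma. Rotational about the CM: fR = Iα = kMRa, so f = kMa.
Eliminating f: Mg sinθ = (1+k)Ma, so a = g sinθ/(1+k) = 9.81 × sin19.4° / 1.667 ≈ 1.96 m/s².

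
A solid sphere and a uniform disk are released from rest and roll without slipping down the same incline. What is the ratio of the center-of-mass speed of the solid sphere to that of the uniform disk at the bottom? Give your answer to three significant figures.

v_ratio ≈ 1.04

Each satisfies Mgh = ½(1+k)Mv² with k = I/(MR²), so v ∝ 1/√(1+k).
For the solid sphere k = 0.4; for the uniform disk k = 0.5.
v₁/v₂ = √((1+k₂)/(1+k₁)) = √(1.5/1.4) ≈ 1.04.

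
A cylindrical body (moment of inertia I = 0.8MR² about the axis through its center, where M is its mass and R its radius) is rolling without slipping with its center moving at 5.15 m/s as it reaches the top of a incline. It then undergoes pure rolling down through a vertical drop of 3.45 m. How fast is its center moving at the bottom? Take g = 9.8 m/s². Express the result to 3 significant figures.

v ≈ 8.01 m/s

For this body I = 0.8MR², i.e. k = I/(MR²) = 0.8.
The rolling condition ω = v/R makes the rotational term ½I(v/R)² = ½kMv², so KE_total = ½(1+k)Mv² = (9/10)Mv².
Energy conservation: (9/10)Mv₀² + Mgh = (9/10)Mv², so v² = v₀² + 2gh/(1+k).
v = √(5.15² + 2×9.8×3.45/1.8) = √64.09 ≈ 8.01 m/s.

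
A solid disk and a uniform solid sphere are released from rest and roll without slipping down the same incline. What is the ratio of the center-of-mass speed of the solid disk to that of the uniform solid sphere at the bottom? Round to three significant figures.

Each satisfies Mgh = ½(1+k)Mv² with k = I/(MR²), so v ∝ 1/√(1+k).
For the solid disk k = 0.5; for the uniform solid sphere k = 0.4.
v₁/v₂ = √((1+k₂)/(1+k₁)) = √(1.4/1.5) ≈ 0.966.

v_ratio ≈ 0.966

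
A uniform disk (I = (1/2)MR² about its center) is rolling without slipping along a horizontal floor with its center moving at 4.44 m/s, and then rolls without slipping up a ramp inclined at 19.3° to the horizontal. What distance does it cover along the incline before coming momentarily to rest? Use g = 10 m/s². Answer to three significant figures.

Here I = (1/2)MR², so the shape factor k = I/(MR²) = 0.5.
The rolling condition ω = v/R makes the rotational term ½I(v/R)² = ½kMv², so KE_total = ½(1+k)Mv² = (3/4)Mv².
Setting this equal to Mgh gives the vertical rise h = (1+k)v₀²/(2g) = 1.5×4.44²/(2×10) = 1.479 m.
The distance along the slope is d = h/sinθ = 1.479/sin19.3° ≈ 4.47 m.

d ≈ 4.47 m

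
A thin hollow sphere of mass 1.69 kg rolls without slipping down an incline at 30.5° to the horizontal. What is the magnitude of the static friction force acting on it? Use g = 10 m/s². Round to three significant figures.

With I = (2/3)MR², the ratio k = I/(MR²) is 2/3.
Newton's second law down the slope: Mg sinθ − f = Ma. The torque equation fR = Iα (with α = a/R) gives f = kMa.
Combining, a = g sinθ/(1+k) and f = kMa = kMg sinθ/(1+k).
f = (2/3) × 1.69 × 10 × sin30.5° / 1.667 ≈ 3.43 N.

f ≈ 3.43 N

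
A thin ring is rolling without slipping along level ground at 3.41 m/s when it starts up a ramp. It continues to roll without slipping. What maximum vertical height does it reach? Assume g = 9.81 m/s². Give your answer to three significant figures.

The moment of inertia is MR², giving k ≡ I/(MR²) = 1.
Rolling without slipping gives ω = v/R, so the total kinetic energy is ½Mv² + ½Iω² = ½(1+k)Mv² = Mv².
All of this converts to potential energy at the highest point: Mv₀² = Mgh.
Thus h = (1+k)v₀²/(2g) = 2 × 3.41² / (2 × 9.81) ≈ 1.19 m.

h ≈ 1.19 m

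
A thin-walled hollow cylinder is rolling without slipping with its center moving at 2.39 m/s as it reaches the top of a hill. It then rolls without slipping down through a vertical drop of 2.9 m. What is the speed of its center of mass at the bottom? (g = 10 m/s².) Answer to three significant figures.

v ≈ 5.89 m/s

The moment of inertia is MR², giving k ≡ I/(MR²) = 1.
Rolling without slipping gives ω = v/R, so the total kinetic energy is ½Mv² + ½Iω² = ½(1+k)Mv² = Mv².
Conserving energy between top and bottom: Mv² = Mv₀² + Mgh, hence v² = v₀² + 2gh/(1+k).
v = √(2.39² + 2×10×2.9/2) = √34.71 ≈ 5.89 m/s.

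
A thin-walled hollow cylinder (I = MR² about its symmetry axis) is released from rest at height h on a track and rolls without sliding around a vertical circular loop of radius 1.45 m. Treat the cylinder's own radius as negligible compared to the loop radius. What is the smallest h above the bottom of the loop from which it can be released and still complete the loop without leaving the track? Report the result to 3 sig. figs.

Here I = MR², so the shape factor k = I/(MR²) = 1.
At the top, contact is just lost when gravity alone supplies the centripetal force: Mg = Mv_top²/r, i.e. v_top² = gr.
With ω = v/R, the kinetic energy at speed v is ½(1+k)Mv² = Mv².
Energy conservation from release (height h) to the top (height 2r): Mgh = Mg(2r) + M·gr.
Thus h_min = 2r + (1+k)r/2 = r(2 + 2/2) = 1.45 × 3 ≈ 4.35 m.

h_min ≈ 4.35 m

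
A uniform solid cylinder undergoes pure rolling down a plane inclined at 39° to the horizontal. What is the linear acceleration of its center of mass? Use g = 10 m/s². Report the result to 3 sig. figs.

The moment of inertia is (1/2)MR², giving k ≡ I/(MR²) = 0.5.
Newton's second law down the slope: Mg sinθ − f = Ma. The torque equation fR = Iα (with α = a/R) gives f = kMa.
Eliminating f: Mg sinθ = (1+k)Ma, so a = g sinθ/(1+k) = 10 × sin39° / 1.5 ≈ 4.20 m/s².

a ≈ 4.20 m/s²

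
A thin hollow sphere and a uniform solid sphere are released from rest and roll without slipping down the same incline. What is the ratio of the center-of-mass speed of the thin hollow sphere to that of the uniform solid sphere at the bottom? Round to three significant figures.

Each satisfies Mgh = ½(1+k)Mv² with k = I/(MR²), so v ∝ 1/√(1+k).
For the thin hollow sphere k = 2/3; for the uniform solid sphere k = 0.4.
v₁/v₂ = √((1+k₂)/(1+k₁)) = √(1.4/1.667) ≈ 0.917.

v_ratio ≈ 0.917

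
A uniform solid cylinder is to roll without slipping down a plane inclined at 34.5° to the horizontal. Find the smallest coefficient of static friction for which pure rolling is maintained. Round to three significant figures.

Here I = (1/2)MR², so the shape factor k = I/(MR²) = 0.5.
Translational: Mg sinθ − f = Ma. Rotational about the CM: fR = Iα = kMRa, so f = kMa.
These give a = g sinθ/(1+k) and the required friction f = kMg sinθ/(1+k).
With N = Mg cosθ, the no-slip condition f ≤ μN gives μ_min = f/N = k tanθ/(1+k).
μ_min = 0.5 × tan34.5° / 1.5 ≈ 0.229.

μ_min ≈ 0.229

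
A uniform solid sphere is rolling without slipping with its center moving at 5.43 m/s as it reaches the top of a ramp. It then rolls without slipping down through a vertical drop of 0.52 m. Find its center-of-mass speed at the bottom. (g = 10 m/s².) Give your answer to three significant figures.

v ≈ 6.08 m/s

Here I = (2/5)MR², so the shape factor k = I/(MR²) = 0.4.
Rolling without slipping gives ω = v/R, so the total kinetic energy is ½Mv² + ½Iω² = ½(1+k)Mv² = (7/10)Mv².
Conserving energy between top and bottom: (7/10)Mv² = (7/10)Mv₀² + Mgh, hence v² = v₀² + 2gh/(1+k).
v = √(5.43² + 2×10×0.52/1.4) = √36.91 ≈ 6.08 m/s.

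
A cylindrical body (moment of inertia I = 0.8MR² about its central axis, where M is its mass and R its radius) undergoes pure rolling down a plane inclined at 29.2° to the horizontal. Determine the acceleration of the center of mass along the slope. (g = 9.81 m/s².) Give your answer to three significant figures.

The moment of inertia is 0.8MR², giving k ≡ I/(MR²) = 0.8.
Along the incline Mg sinθ − f = Ma, and torque about the center fR = Iα = kMR²(a/R) gives f = kMa.
Eliminating f: Mg sinθ = (1+k)Ma, so a = g sinθ/(1+k) = 9.81 × sin29.2° / 1.8 ≈ 2.66 m/s².

a ≈ 2.66 m/s²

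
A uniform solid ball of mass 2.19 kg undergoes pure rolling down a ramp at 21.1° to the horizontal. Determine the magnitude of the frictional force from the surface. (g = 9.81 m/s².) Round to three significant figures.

f ≈ 2.21 N

The moment of inertia is (2/5)MR², giving k ≡ I/(MR²) = 0.4.
Translational: Mg sinθ − f = Ma. Rotational about the CM: fR = Iα = kMRa, so f = kMa.
Combining, a = g sinθ/(1+k) and f = kMa = kMg sinθ/(1+k).
f = 0.4 × 2.19 × 9.81 × sin21.1° / 1.4 ≈ 2.21 N.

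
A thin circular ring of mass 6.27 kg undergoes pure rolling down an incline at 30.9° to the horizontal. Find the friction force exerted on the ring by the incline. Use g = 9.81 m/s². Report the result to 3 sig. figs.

With I = MR², the ratio k = I/(MR²) is 1.
Newton's second law down the slope: Mg sinθ − f = Ma. The torque equation fR = Iα (with α = a/R) gives f = kMa.
Combining, a = g sinθ/(1+k) and f = kMa = kMg sinθ/(1+k).
f = 1 × 6.27 × 9.81 × sin30.9° / 2 ≈ 15.8 N.

f ≈ 15.8 N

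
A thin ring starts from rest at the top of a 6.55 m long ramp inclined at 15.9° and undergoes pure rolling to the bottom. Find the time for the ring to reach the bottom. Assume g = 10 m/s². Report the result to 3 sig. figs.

t ≈ 3.09 s

Here I = MR², so the shape factor k = I/(MR²) = 1.
Translational: Mg sinθ − f = Ma. Rotational about the CM: fR = Iα = kMRa, so f = kMa.
Hence a = g sinθ/(1+k) = 10×sin15.9°/2 = 1.37 m/s².
With constant a from rest, t = √(2L/a) = √(2·6.55/1.37) ≈ 3.09 s.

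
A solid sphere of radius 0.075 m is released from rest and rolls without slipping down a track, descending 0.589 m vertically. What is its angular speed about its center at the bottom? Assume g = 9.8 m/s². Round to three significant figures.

Here I = (2/5)MR², so the shape factor k = I/(MR²) = 0.4.
Pure rolling means v = ωR; then KE = ½Mv² + ½I(v/R)² = ½(1+k)Mv² = (7/10)Mv².
Energy conservation Mgh = ½(1+k)Mv² gives v = √(2gh/(1+k)) = √(2 × 9.8 × 0.589 / 1.4) = 2.872 m/s.
The angular speed follows from ω = v/R = 2.872/0.075 ≈ 38.3 rad/s.

ω ≈ 38.3 rad/s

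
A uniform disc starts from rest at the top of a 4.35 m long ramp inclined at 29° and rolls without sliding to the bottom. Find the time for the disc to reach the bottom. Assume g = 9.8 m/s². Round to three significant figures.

t ≈ 1.66 s

The moment of inertia is (1/2)MR², giving k ≡ I/(MR²) = 0.5.
Along the incline Mg sinθ − f = Ma, and torque about the center fR = Iα = kMR²(a/R) gives f = kMa.
Hence a = g sinθ/(1+k) = 9.8×sin29°/1.5 = 3.167 m/s².
With constant a from rest, t = √(2L/a) = √(2·4.35/3.167) ≈ 1.66 s.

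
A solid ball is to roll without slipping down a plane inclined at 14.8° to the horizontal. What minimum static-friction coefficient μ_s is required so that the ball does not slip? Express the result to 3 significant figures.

μ_min ≈ 0.0755

For this body I = (2/5)MR², i.e. k = I/(MR²) = 0.4.
Newton's second law down the slope: Mg sinθ − f = Ma. The torque equation fR = Iα (with α = a/R) gives f = kMa.
These give a = g sinθ/(1+k) and the required friction f = kMg sinθ/(1+k).
With N = Mg cosθ, the no-slip condition f ≤ μN gives μ_min = f/N = k tanθ/(1+k).
μ_min = 0.4 × tan14.8° / 1.4 ≈ 0.0755.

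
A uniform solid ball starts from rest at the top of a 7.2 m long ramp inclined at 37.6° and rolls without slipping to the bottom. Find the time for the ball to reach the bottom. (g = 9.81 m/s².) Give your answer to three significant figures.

t ≈ 1.84 s

With I = (2/5)MR², the ratio k = I/(MR²) is 0.4.
Newton's second law down the slope: Mg sinθ − f = Ma. The torque equation fR = Iα (with α = a/R) gives f = kMa.
Hence a = g sinθ/(1+k) = 9.81×sin37.6°/1.4 = 4.275 m/s².
With constant a from rest, t = √(2L/a) = √(2·7.2/4.275) ≈ 1.84 s.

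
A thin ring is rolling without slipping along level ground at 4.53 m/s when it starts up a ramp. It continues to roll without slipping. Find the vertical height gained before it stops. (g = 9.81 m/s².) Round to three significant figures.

Here I = MR², so the shape factor k = I/(MR²) = 1.
Since it rolls without slipping, ω = v/R and KE = ½Mv² + ½Iω² = ½(1+k)Mv² = Mv².
All of this converts to potential energy at the highest point: Mv₀² = Mgh.
Thus h = (1+k)v₀²/(2g) = 2 × 4.53² / (2 × 9.81) ≈ 2.09 m.

h ≈ 2.09 m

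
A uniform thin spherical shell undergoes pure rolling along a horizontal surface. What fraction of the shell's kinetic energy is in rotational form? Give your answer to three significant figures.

fraction ≈ 0.400

For this body I = (2/3)MR², i.e. k = I/(MR²) = 2/3.
Since ω = v/R, the translational part is ½Mv² and the rotational part is ½I(v/R)² = ½kMv²; the total is ½(1+k)Mv².
The rotational fraction is therefore k/(1+k) = (2/3)/1.667 ≈ 0.400.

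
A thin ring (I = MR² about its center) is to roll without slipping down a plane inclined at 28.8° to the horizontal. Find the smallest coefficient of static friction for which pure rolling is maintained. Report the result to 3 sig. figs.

Here I = MR², so the shape factor k = I/(MR²) = 1.
Translational: Mg sinθ − f = Ma. Rotational about the CM: fR = Iα = kMRa, so f = kMa.
These give a = g sinθ/(1+k) and the required friction f = kMg sinθ/(1+k).
With N = Mg cosθ, the no-slip condition f ≤ μN gives μ_min = f/N = k tanθ/(1+k).
μ_min = 1 × tan28.8° / 2 ≈ 0.275.

μ_min ≈ 0.275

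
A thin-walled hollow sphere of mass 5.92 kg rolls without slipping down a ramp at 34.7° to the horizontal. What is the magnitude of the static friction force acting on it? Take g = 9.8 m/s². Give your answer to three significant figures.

The moment of inertia is (2/3)MR², giving k ≡ I/(MR²) = 2/3.
Translational: Mg sinθ − f = Ma. Rotational about the CM: fR = Iα = kMRa, so f = kMa.
Combining, a = g sinθ/(1+k) and f = kMa = kMg sinθ/(1+k).
f = (2/3) × 5.92 × 9.8 × sin34.7° / 1.667 ≈ 13.2 N.

f ≈ 13.2 N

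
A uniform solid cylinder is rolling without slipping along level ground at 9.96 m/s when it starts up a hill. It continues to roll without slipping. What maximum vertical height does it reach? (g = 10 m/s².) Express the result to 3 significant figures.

The moment of inertia is (1/2)MR², giving k ≡ I/(MR²) = 0.5.
The rolling condition ω = v/R makes the rotational term ½I(v/R)² = ½kMv², so KE_total = ½(1+k)Mv² = (3/4)Mv².
At the top the kinetic energy is zero, so (3/4)Mv₀² = Mgh.
Thus h = (1+k)v₀²/(2g) = 1.5 × 9.96² / (2 × 10) ≈ 7.44 m.

h ≈ 7.44 m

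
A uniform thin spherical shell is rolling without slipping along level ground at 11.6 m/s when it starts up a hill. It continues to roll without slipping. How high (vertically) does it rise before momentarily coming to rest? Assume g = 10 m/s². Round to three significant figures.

For this body I = (2/3)MR², i.e. k = I/(MR²) = 2/3.
The rolling condition ω = v/R makes the rotational term ½I(v/R)² = ½kMv², so KE_total = ½(1+k)Mv² = (5/6)Mv².
All of this converts to potential energy at the highest point: (5/6)Mv₀² = Mgh.
Thus h = (1+k)v₀²/(2g) = 1.667 × 11.6² / (2 × 10) ≈ 11.2 m.

h ≈ 11.2 m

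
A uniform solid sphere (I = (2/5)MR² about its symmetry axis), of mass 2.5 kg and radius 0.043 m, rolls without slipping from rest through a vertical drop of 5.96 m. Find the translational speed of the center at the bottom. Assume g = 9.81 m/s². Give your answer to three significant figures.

v ≈ 9.14 m/s

Here I = (2/5)MR², so the shape factor k = I/(MR²) = 0.4.
Since it rolls without slipping, ω = v/R and KE = ½Mv² + ½Iω² = ½(1+k)Mv² = (7/10)Mv².
Setting Mgh = (7/10)Mv² gives v = √(2gh/(1+k)) = √(2·9.81·5.96/1.4) ≈ 9.14 m/s.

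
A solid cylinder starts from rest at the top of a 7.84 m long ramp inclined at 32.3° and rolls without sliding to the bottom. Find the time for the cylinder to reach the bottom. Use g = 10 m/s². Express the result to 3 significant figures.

The moment of inertia is (1/2)MR², giving k ≡ I/(MR²) = 0.5.
Newton's second law down the slope: Mg sinθ − f = Ma. The torque equation fR = Iα (with α = a/R) gives f = kMa.
Hence a = g sinθ/(1+k) = 10×sin32.3°/1.5 = 3.562 m/s².
With constant a from rest, t = √(2L/a) = √(2·7.84/3.562) ≈ 2.10 s.

t ≈ 2.10 s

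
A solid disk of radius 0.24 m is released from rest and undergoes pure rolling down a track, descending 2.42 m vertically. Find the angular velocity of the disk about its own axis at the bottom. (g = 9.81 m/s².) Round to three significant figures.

With I = (1/2)MR², the ratio k = I/(MR²) is 0.5.
Rolling without slipping gives ω = v/R, so the total kinetic energy is ½Mv² + ½Iω² = ½(1+k)Mv² = (3/4)Mv².
Energy conservation Mgh = ½(1+k)Mv² gives v = √(2gh/(1+k)) = √(2 × 9.81 × 2.42 / 1.5) = 5.626 m/s.
The angular speed follows from ω = v/R = 5.626/0.24 ≈ 23.4 rad/s.

ω ≈ 23.4 rad/s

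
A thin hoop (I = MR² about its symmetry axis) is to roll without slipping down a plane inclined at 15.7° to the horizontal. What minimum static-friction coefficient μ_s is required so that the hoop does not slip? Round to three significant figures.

μ_min ≈ 0.141

For this body I = MR², i.e. k = I/(MR²) = 1.
Translational: Mg sinθ − f = Ma. Rotational about the CM: fR = Iα = kMRa, so f = kMa.
These give a = g sinθ/(1+k) and the required friction f = kMg sinθ/(1+k).
The normal force is N = Mg cosθ, so μ_min = f/N = k tanθ/(1+k).
μ_min = 1 × tan15.7° / 2 ≈ 0.141.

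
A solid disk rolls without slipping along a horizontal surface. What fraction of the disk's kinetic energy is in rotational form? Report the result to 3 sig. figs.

The moment of inertia is (1/2)MR², giving k ≡ I/(MR²) = 0.5.
With ω = v/R, KE_trans = ½Mv² and KE_rot = ½Iω² = ½kMv², so KE_total = ½(1+k)Mv².
The rotational fraction is therefore k/(1+k) = 0.5/1.5 ≈ 0.333.

fraction ≈ 0.333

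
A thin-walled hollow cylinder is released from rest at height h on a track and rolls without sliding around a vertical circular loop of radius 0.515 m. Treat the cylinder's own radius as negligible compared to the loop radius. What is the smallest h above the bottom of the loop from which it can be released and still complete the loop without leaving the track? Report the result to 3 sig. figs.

With I = MR², the ratio k = I/(MR²) is 1.
At the top, contact is just lost when gravity alone supplies the centripetal force: Mg = Mv_top²/r, i.e. v_top² = gr.
With ω = v/R, the kinetic energy at speed v is ½(1+k)Mv² = Mv².
Energy conservation from release (height h) to the top (height 2r): Mgh = Mg(2r) + M·gr.
Thus h_min = 2r + (1+k)r/2 = r(2 + 2/2) = 0.515 × 3 ≈ 1.55 m.

h_min ≈ 1.55 m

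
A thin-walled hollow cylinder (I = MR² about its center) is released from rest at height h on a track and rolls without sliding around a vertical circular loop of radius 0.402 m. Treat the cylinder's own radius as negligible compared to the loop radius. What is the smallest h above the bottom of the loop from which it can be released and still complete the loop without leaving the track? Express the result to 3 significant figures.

Here I = MR², so the shape factor k = I/(MR²) = 1.
At the top, contact is just lost when gravity alone supplies the centripetal force: Mg = Mv_top²/r, i.e. v_top² = gr.
With ω = v/R, the kinetic energy at speed v is ½(1+k)Mv² = Mv².
Energy conservation from release (height h) to the top (height 2r): Mgh = Mg(2r) + M·gr.
Thus h_min = 2r + (1+k)r/2 = r(2 + 2/2) = 0.402 × 3 ≈ 1.21 m.

h_min ≈ 1.21 m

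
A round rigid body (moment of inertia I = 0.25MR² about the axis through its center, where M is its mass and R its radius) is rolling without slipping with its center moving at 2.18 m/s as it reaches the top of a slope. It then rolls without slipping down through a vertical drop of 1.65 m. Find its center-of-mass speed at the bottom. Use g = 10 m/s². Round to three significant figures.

Here I = 0.25MR², so the shape factor k = I/(MR²) = 0.25.
Rolling without slipping gives ω = v/R, so the total kinetic energy is ½Mv² + ½Iω² = ½(1+k)Mv² = (5/8)Mv².
Energy conservation: (5/8)Mv₀² + Mgh = (5/8)Mv², so v² = v₀² + 2gh/(1+k).
v = √(2.18² + 2×10×1.65/1.25) = √31.15 ≈ 5.58 m/s.

v ≈ 5.58 m/s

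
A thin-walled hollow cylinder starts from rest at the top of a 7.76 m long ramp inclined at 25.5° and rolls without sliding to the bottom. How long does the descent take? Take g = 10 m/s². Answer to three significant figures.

Here I = MR², so the shape factor k = I/(MR²) = 1.
Newton's second law down the slope: Mg sinθ − f = Ma. The torque equation fR = Iα (with α = a/R) gives f = kMa.
Hence a = g sinθ/(1+k) = 10×sin25.5°/2 = 2.153 m/s².
With constant a from rest, t = √(2L/a) = √(2·7.76/2.153) ≈ 2.69 s.

t ≈ 2.69 s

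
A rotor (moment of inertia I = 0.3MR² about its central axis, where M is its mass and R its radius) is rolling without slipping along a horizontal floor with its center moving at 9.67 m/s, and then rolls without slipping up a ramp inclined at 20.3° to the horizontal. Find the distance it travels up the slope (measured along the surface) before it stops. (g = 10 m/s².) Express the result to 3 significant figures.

d ≈ 17.5 m

Here I = 0.3MR², so the shape factor k = I/(MR²) = 0.3.
Rolling without slipping gives ω = v/R, so the total kinetic energy is ½Mv² + ½Iω² = ½(1+k)Mv² = (13/20)Mv².
Setting this equal to Mgh gives the vertical rise h = (1+k)v₀²/(2g) = 1.3×9.67²/(2×10) = 6.078 m.
Along the incline, d = h/sinθ = 6.078/sin20.3° ≈ 17.5 m.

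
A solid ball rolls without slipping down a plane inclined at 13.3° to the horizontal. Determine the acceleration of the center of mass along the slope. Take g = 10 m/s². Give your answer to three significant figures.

a ≈ 1.64 m/s²

The moment of inertia is (2/5)MR², giving k ≡ I/(MR²) = 0.4.
Translational: Mg sinθ − f = Ma. Rotational about the CM: fR = Iα = kMRa, so f = kMa.
Eliminating f: Mg sinθ = (1+k)Ma, so a = g sinθ/(1+k) = 10 × sin13.3° / 1.4 ≈ 1.64 m/s².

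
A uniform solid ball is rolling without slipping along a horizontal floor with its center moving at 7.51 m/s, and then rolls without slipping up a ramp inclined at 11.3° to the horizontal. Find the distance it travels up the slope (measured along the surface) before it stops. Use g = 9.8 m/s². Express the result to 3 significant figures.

The moment of inertia is (2/5)MR², giving k ≡ I/(MR²) = 0.4.
Pure rolling means v = ωR; then KE = ½Mv² + ½I(v/R)² = ½(1+k)Mv² = (7/10)Mv².
Setting this equal to Mgh gives the vertical rise h = (1+k)v₀²/(2g) = 1.4×7.51²/(2×9.8) = 4.029 m.
The distance along the slope is d = h/sinθ = 4.029/sin11.3° ≈ 20.6 m.

d ≈ 20.6 m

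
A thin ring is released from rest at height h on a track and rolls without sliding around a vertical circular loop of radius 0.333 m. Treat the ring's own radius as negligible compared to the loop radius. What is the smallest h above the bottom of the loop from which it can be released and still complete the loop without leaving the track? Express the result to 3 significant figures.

The moment of inertia is MR², giving k ≡ I/(MR²) = 1.
At the top, contact is just lost when gravity alone supplies the centripetal force: Mg = Mv_top²/r, i.e. v_top² = gr.
With ω = v/R, the kinetic energy at speed v is ½(1+k)Mv² = Mv².
Energy conservation from release (height h) to the top (height 2r): Mgh = Mg(2r) + M·gr.
Thus h_min = 2r + (1+k)r/2 = r(2 + 2/2) = 0.333 × 3 ≈ 0.999 m.

h_min ≈ 0.999 m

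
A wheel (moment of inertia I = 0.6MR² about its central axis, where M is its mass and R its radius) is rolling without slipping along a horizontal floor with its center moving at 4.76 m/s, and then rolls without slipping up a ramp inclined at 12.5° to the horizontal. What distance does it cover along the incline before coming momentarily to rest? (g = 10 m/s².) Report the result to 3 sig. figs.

With I = 0.6MR², the ratio k = I/(MR²) is 0.6.
Rolling without slipping gives ω = v/R, so the total kinetic energy is ½Mv² + ½Iω² = ½(1+k)Mv² = (4/5)Mv².
Setting this equal to Mgh gives the vertical rise h = (1+k)v₀²/(2g) = 1.6×4.76²/(2×10) = 1.813 m.
Along the incline, d = h/sinθ = 1.813/sin12.5° ≈ 8.37 m.

d ≈ 8.37 m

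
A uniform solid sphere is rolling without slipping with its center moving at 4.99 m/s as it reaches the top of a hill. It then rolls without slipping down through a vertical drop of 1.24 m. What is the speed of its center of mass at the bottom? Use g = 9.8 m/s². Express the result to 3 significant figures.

The moment of inertia is (2/5)MR², giving k ≡ I/(MR²) = 0.4.
Since it rolls without slipping, ω = v/R and KE = ½Mv² + ½Iω² = ½(1+k)Mv² = (7/10)Mv².
Conserving energy between top and bottom: (7/10)Mv² = (7/10)Mv₀² + Mgh, hence v² = v₀² + 2gh/(1+k).
v = √(4.99² + 2×9.8×1.24/1.4) = √42.26 ≈ 6.50 m/s.

v ≈ 6.50 m/s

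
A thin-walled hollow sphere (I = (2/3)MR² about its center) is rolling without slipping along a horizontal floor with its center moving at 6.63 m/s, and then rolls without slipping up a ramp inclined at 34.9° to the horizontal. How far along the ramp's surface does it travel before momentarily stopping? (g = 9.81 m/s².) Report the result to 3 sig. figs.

With I = (2/3)MR², the ratio k = I/(MR²) is 2/3.
Since it rolls without slipping, ω = v/R and KE = ½Mv² + ½Iω² = ½(1+k)Mv² = (5/6)Mv².
Setting this equal to Mgh gives the vertical rise h = (1+k)v₀²/(2g) = 1.667×6.63²/(2×9.81) = 3.734 m.
Along the incline, d = h/sinθ = 3.734/sin34.9° ≈ 6.53 m.

d ≈ 6.53 m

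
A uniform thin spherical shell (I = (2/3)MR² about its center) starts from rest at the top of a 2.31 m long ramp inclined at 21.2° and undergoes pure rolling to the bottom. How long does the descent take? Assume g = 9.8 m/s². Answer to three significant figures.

For this body I = (2/3)MR², i.e. k = I/(MR²) = 2/3.
Newton's second law down the slope: Mg sinθ − f = Ma. The torque equation fR = Iα (with α = a/R) gives f = kMa.
Hence a = g sinθ/(1+k) = 9.8×sin21.2°/1.667 = 2.126 m/s².
Starting from rest, L = ½at², so t = √(2L/a) = √(2×2.31/2.126) ≈ 1.47 s.

t ≈ 1.47 s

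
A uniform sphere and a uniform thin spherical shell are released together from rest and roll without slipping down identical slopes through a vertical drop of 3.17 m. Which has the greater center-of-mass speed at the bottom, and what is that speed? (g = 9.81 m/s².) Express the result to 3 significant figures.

For rolling without slipping, Mgh = ½(1+k)Mv² where k = I/(MR²), so v = √(2gh/(1+k)).
Uniform sphere: k = 0.4, giving v = √(2×9.81×3.17/1.4) = 6.665 m/s.
Uniform thin spherical shell: k = 2/3, giving v = √(2×9.81×3.17/1.667) = 6.109 m/s.
The smaller k wins: the uniform sphere, at ≈ 6.67 m/s.

the uniform sphere, at v ≈ 6.67 m/s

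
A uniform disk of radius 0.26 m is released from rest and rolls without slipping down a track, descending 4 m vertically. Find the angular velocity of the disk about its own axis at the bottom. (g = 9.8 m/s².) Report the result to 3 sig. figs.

With I = (1/2)MR², the ratio k = I/(MR²) is 0.5.
Rolling without slipping gives ω = v/R, so the total kinetic energy is ½Mv² + ½Iω² = ½(1+k)Mv² = (3/4)Mv².
Energy conservation Mgh = ½(1+k)Mv² gives v = √(2gh/(1+k)) = √(2 × 9.8 × 4 / 1.5) = 7.23 m/s.
The angular speed follows from ω = v/R = 7.23/0.26 ≈ 27.8 rad/s.

ω ≈ 27.8 rad/s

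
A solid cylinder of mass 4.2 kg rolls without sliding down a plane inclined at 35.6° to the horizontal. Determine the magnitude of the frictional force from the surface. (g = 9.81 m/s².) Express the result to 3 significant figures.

f ≈ 7.99 N

The moment of inertia is (1/2)MR², giving k ≡ I/(MR²) = 0.5.
Newton's second law down the slope: Mg sinθ − f = Ma. The torque equation fR = Iα (with α = a/R) gives f = kMa.
Combining, a = g sinθ/(1+k) and f = kMa = kMg sinθ/(1+k).
f = 0.5 × 4.2 × 9.81 × sin35.6° / 1.5 ≈ 7.99 N.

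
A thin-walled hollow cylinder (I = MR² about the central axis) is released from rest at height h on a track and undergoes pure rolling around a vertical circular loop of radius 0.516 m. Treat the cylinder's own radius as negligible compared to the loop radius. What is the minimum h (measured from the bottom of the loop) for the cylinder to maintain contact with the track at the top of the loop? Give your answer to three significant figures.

With I = MR², the ratio k = I/(MR²) is 1.
At the top, contact is just lost when gravity alone supplies the centripetal force: Mg = Mv_top²/r, i.e. v_top² = gr.
With ω = v/R, the kinetic energy at speed v is ½(1+k)Mv² = Mv².
Energy conservation from release (height h) to the top (height 2r): Mgh = Mg(2r) + M·gr.
Thus h_min = 2r + (1+k)r/2 = r(2 + 2/2) = 0.516 × 3 ≈ 1.55 m.

h_min ≈ 1.55 m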